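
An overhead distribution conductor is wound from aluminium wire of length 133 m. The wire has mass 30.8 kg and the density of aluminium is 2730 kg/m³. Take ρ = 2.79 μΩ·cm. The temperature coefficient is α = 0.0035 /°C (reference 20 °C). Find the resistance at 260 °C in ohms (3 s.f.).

0.0805 Ω

ρ = 2.79 μΩ·cm = 2.79×10^-8 Ω·m
A = m/(density·L) = 30.8/(2730×133) = 8.4827e-05 m²
R = ρL/A = (2.79×10^-8)(133)/(8.4827e-05) = 0.04374 Ω
R(260 °C) = 0.04374 × (1 + 0.0035×240) = 0.0805 Ω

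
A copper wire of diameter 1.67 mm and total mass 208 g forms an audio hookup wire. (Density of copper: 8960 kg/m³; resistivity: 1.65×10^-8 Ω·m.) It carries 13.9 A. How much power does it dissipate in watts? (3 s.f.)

A = π(d/2)² = π(8.3500e-04 m)² = 2.1904e-06 m²
L = m/(density·A) = 0.208/(8960×2.1904e-06) = 10.6 m
R = ρL/A = (1.65×10^-8)(10.6)/(2.1904e-06) = 0.07984 Ω
P = I²R = (13.9)² × 0.07984 = 15.4 W

15.4 W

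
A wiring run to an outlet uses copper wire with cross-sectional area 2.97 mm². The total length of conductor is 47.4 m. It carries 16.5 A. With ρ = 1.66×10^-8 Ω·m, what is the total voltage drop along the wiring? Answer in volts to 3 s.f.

A = 2.97 mm² = 2.970e-06 m²
R = ρL/A = (1.66×10^-8)(47.4)/(2.970e-06) = 0.2649 Ω
V = IR = 16.5 × 0.2649 = 4.37 V

4.37 V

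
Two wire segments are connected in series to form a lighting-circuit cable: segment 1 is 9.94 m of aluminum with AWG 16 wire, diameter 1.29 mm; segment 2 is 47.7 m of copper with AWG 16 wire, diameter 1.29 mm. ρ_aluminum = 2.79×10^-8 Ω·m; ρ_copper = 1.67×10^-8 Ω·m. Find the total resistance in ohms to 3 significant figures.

0.822 Ω

Segment 1: A = π(1.29/2 mm)² = π(6.4500e-04 m)² = 1.307e-06 m²
R₁ = ρL/A = (2.79×10^-8)(9.94)/(1.307e-06) = 0.2122 Ω
R₂ = (1.67×10^-8)(47.7)/(1.307e-06) = 0.6095 Ω
R = R₁ + R₂ = 0.822 Ω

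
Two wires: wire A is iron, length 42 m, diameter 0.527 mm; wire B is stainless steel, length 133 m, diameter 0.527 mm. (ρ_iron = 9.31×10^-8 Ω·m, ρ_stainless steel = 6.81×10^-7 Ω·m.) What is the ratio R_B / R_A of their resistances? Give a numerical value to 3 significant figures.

R ∝ ρL/d², so R_B/R_A = (ρ_B/ρ_A) × (L_B/L_A)
= (6.81×10^-7/9.31×10^-8) × (133/42) = 23.2

23.2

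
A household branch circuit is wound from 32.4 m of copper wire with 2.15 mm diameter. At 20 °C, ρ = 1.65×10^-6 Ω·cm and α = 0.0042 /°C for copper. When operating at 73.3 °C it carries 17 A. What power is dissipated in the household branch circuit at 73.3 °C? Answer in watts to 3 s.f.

ρ = 1.65×10^-6 Ω·cm = 1.65×10^-8 Ω·m
A = π(d/2)² = π(1.0750e-03 m)² = 3.631e-06 m²
R₍20₎ = ρL/A = (1.65×10^-8)(32.4)/(3.631e-06) = 0.1473 Ω
R₍73.3₎ = R₍20₎(1 + αΔT) = 0.1473 × (1 + 0.0042×53.3) = 0.1802 Ω
P = I²R = (17)² × 0.1802 = 52.1 W

52.1 W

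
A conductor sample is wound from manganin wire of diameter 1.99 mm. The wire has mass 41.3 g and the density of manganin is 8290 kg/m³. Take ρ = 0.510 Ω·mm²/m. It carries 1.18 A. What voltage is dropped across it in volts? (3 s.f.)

ρ = 0.510 Ω·mm²/m = 5.10×10^-7 Ω·m
A = π(d/2)² = π(9.9500e-04 m)² = 3.1103e-06 m²
L = m/(density·A) = 0.0413/(8290×3.1103e-06) = 1.602 m
R = ρL/A = (5.10×10^-7)(1.602)/(3.1103e-06) = 0.2626 Ω
V = IR = 1.18 × 0.2626 = 0.310 V

0.310 V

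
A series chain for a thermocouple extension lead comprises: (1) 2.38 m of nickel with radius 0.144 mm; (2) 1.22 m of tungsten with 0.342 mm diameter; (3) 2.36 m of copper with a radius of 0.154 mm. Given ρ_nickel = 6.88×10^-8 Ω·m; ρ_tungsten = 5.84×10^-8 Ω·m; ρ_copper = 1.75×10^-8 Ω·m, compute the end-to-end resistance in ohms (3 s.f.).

3.84 Ω

Seg 1: A = πr² = π(1.4400e-04 m)² = 6.514e-08 m²
R_1 = (6.88×10^-8)(2.38)/(6.514e-08) = 2.514 Ω
Seg 2: A = π(d/2)² = π(1.7100e-04 m)² = 9.186e-08 m²
R_2 = (5.84×10^-8)(1.22)/(9.186e-08) = 0.7756 Ω
Seg 3: A = πr² = π(1.5400e-04 m)² = 7.451e-08 m²
R_3 = (1.75×10^-8)(2.36)/(7.451e-08) = 0.5543 Ω
R_total = R_1 + R_2 + R_3 = 3.84 Ω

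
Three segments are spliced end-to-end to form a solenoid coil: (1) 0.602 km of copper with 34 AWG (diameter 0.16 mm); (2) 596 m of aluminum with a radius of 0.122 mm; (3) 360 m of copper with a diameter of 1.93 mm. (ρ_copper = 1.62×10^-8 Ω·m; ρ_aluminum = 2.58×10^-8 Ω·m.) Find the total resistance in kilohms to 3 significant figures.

Seg 1: A = π(0.16/2 mm)² = π(8.0000e-05 m)² = 2.011e-08 m²
R_1 = (1.62×10^-8)(602)/(2.011e-08) = 485 Ω
Seg 2: A = πr² = π(1.2200e-04 m)² = 4.676e-08 m²
R_2 = (2.58×10^-8)(596)/(4.676e-08) = 328.8 Ω
Seg 3: A = π(d/2)² = π(9.6500e-04 m)² = 2.926e-06 m²
R_3 = (1.62×10^-8)(360)/(2.926e-06) = 1.993 Ω
R_total = R_1 + R_2 + R_3 = 0.816 kΩ

0.816 kΩ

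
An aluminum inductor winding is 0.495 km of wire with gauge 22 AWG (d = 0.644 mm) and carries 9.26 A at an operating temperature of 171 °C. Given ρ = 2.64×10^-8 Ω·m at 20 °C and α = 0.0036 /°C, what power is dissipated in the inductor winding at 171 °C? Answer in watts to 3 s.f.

A = π(0.644/2 mm)² = π(3.2200e-04 m)² = 3.257e-07 m²
R₍20₎ = ρL/A = (2.64×10^-8)(495)/(3.257e-07) = 40.12 Ω
R₍171₎ = R₍20₎(1 + αΔT) = 40.12 × (1 + 0.0036×151) = 61.93 Ω
P = I²R = (9.26)² × 61.93 = 5310 W

5310 W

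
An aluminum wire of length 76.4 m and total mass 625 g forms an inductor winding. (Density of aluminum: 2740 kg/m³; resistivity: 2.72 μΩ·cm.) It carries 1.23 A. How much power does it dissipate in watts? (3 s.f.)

ρ = 2.72 μΩ·cm = 2.72×10^-8 Ω·m
A = m/(density·L) = 0.625/(2740×76.4) = 2.9856e-06 m²
R = ρL/A = (2.72×10^-8)(76.4)/(2.9856e-06) = 0.696 Ω
P = I²R = (1.23)² × 0.696 = 1.05 W

1.05 W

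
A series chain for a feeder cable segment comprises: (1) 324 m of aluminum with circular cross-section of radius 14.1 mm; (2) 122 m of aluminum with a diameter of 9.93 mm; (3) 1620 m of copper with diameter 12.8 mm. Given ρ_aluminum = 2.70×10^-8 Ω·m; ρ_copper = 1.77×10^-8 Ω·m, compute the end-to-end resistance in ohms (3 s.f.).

Seg 1: A = πr² = π(1.4100e-02 m)² = 6.246e-04 m²
R_1 = (2.70×10^-8)(324)/(6.246e-04) = 0.01401 Ω
Seg 2: A = π(d/2)² = π(4.9650e-03 m)² = 7.744e-05 m²
R_2 = (2.70×10^-8)(122)/(7.744e-05) = 0.04253 Ω
Seg 3: A = π(d/2)² = π(6.4000e-03 m)² = 1.287e-04 m²
R_3 = (1.77×10^-8)(1620)/(1.287e-04) = 0.2228 Ω
R_total = R_1 + R_2 + R_3 = 0.279 Ω

0.279 Ω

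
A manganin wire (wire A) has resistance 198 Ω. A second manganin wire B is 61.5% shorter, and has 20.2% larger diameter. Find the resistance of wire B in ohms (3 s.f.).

R ∝ L/d², so R_B/R_A = (1 − 61.5/100) × (1 + 20.2/100)⁻²
= 0.385 × 0.6921 = 0.2665
R_B = 0.2665 × 198 = 52.8 Ω

52.8 Ω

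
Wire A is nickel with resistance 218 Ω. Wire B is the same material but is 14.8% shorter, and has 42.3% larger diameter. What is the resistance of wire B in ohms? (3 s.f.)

91.7 Ω

R ∝ L/d², so R_B/R_A = (1 − 14.8/100) × (1 + 42.3/100)⁻²
= 0.852 × 0.4938 = 0.4208
R_B = 0.4208 × 218 = 91.7 Ω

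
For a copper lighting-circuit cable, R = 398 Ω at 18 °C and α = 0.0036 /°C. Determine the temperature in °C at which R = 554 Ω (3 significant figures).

127 °C

R = R₀(1 + α(T − T₀)) ⇒ T = T₀ + (R/R₀ − 1)/α
T = 18 + (554/398 − 1)/0.0036 = 18 + (0.392)/0.0036 = 127 °C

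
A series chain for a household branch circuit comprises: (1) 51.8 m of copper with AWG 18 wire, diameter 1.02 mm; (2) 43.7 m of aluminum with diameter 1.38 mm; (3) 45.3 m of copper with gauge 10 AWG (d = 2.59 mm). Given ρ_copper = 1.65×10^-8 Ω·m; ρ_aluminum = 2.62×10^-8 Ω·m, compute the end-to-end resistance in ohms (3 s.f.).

1.95 Ω

Seg 1: A = π(1.02/2 mm)² = π(5.1000e-04 m)² = 8.171e-07 m²
R_1 = (1.65×10^-8)(51.8)/(8.171e-07) = 1.046 Ω
Seg 2: A = π(d/2)² = π(6.9000e-04 m)² = 1.496e-06 m²
R_2 = (2.62×10^-8)(43.7)/(1.496e-06) = 0.7655 Ω
Seg 3: A = π(2.59/2 mm)² = π(1.2950e-03 m)² = 5.269e-06 m²
R_3 = (1.65×10^-8)(45.3)/(5.269e-06) = 0.1419 Ω
R_total = R_1 + R_2 + R_3 = 1.95 Ω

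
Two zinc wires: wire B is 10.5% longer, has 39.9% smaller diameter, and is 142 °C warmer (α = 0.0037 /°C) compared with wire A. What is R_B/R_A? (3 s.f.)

4.67

R ∝ ρL/d² with ρ ∝ (1+αΔT), so R_B/R_A = (1 + 10.5/100) × (1 − 39.9/100)⁻² × (1 + 0.0037×142)
= 1.105 × 2.768 × 1.525 = 4.67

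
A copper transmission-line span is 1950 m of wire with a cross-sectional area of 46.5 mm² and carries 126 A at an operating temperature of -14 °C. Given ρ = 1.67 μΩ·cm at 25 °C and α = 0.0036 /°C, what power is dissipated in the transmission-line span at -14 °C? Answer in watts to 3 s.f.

ρ = 1.67 μΩ·cm = 1.67×10^-8 Ω·m
A = 46.5 mm² = 4.650e-05 m²
R₍25₎ = ρL/A = (1.67×10^-8)(1950)/(4.650e-05) = 0.7003 Ω
R₍-14₎ = R₍25₎(1 + αΔT) = 0.7003 × (1 + 0.0036×-39) = 0.602 Ω
P = I²R = (126)² × 0.602 = 9560 W

9560 W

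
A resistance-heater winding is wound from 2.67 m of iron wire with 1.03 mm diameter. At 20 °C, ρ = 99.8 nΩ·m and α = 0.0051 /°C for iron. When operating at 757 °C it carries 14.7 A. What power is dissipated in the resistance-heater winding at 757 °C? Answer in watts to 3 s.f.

329 W

ρ = 99.8 nΩ·m = 9.98×10^-8 Ω·m
A = π(d/2)² = π(5.1500e-04 m)² = 8.332e-07 m²
R₍20₎ = ρL/A = (9.98×10^-8)(2.67)/(8.332e-07) = 0.3198 Ω
R₍757₎ = R₍20₎(1 + αΔT) = 0.3198 × (1 + 0.0051×737) = 1.522 Ω
P = I²R = (14.7)² × 1.522 = 329 W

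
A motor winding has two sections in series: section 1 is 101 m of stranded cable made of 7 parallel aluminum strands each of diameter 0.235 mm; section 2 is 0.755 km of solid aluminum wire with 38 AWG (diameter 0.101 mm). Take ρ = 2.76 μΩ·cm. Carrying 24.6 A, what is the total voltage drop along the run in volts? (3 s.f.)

64200 V

ρ = 2.76 μΩ·cm = 2.76×10^-8 Ω·m
Section 1: A_strand = π(1.1750e-04)² = 4.337e-08 m²; R₁ = ρL/(N·A_s) = (2.76×10^-8)(101)/(7×4.337e-08) = 9.181 Ω
Section 2: A = π(0.101/2 mm)² = π(5.0500e-05 m)² = 8.012e-09 m²
R₂ = (2.76×10^-8)(755)/(8.012e-09) = 2601 Ω
R = R₁ + R₂ = 2610 Ω
V = IR = 24.6 × 2610 = 64200 V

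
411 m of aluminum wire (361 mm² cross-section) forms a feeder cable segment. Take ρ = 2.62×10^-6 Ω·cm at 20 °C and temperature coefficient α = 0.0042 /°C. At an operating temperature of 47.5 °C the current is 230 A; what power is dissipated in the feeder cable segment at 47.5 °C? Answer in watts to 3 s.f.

1760 W

ρ = 2.62×10^-6 Ω·cm = 2.62×10^-8 Ω·m
A = 361 mm² = 3.610e-04 m²
R₍20₎ = ρL/A = (2.62×10^-8)(411)/(3.610e-04) = 0.02983 Ω
R₍47.5₎ = R₍20₎(1 + αΔT) = 0.02983 × (1 + 0.0042×27.5) = 0.03327 Ω
P = I²R = (230)² × 0.03327 = 1760 W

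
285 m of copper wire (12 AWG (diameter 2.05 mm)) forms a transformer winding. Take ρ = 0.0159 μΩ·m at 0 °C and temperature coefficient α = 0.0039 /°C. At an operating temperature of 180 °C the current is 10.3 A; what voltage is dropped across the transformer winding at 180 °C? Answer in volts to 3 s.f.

ρ = 0.0159 μΩ·m = 1.59×10^-8 Ω·m
A = π(2.05/2 mm)² = π(1.0250e-03 m)² = 3.301e-06 m²
R₍0₎ = ρL/A = (1.59×10^-8)(285)/(3.301e-06) = 1.373 Ω
R₍180₎ = R₍0₎(1 + αΔT) = 1.373 × (1 + 0.0039×180) = 2.337 Ω
V = IR = 10.3 × 2.337 = 24.1 V

24.1 V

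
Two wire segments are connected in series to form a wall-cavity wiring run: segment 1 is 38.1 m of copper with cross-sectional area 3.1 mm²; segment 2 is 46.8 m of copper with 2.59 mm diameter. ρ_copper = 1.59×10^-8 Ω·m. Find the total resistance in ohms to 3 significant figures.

Segment 1: A = 3.1 mm² = 3.100e-06 m²
R₁ = ρL/A = (1.59×10^-8)(38.1)/(3.100e-06) = 0.1954 Ω
Segment 2: A = π(d/2)² = π(1.2950e-03 m)² = 5.269e-06 m²
R₂ = (1.59×10^-8)(46.8)/(5.269e-06) = 0.1412 Ω
R = R₁ + R₂ = 0.337 Ω

0.337 Ω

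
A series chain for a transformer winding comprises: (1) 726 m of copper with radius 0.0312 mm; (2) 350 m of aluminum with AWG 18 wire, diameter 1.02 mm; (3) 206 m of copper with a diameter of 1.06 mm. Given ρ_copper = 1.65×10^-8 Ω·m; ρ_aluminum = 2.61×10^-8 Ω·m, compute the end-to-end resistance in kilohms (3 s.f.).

3.93 kΩ

Seg 1: A = πr² = π(3.1200e-05 m)² = 3.058e-09 m²
R_1 = (1.65×10^-8)(726)/(3.058e-09) = 3917 Ω
Seg 2: A = π(1.02/2 mm)² = π(5.1000e-04 m)² = 8.171e-07 m²
R_2 = (2.61×10^-8)(350)/(8.171e-07) = 11.18 Ω
Seg 3: A = π(d/2)² = π(5.3000e-04 m)² = 8.825e-07 m²
R_3 = (1.65×10^-8)(206)/(8.825e-07) = 3.852 Ω
R_total = R_1 + R_2 + R_3 = 3.93 kΩ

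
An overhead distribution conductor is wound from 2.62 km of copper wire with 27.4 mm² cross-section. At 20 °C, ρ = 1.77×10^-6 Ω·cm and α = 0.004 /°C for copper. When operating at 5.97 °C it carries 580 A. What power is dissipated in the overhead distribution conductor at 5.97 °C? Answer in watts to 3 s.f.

ρ = 1.77×10^-6 Ω·cm = 1.77×10^-8 Ω·m
A = 27.4 mm² = 2.740e-05 m²
R₍20₎ = ρL/A = (1.77×10^-8)(2620)/(2.740e-05) = 1.692 Ω
R₍5.97₎ = R₍20₎(1 + αΔT) = 1.692 × (1 + 0.004×-14) = 1.597 Ω
P = I²R = (580)² × 1.597 = 5.37×10^5 W

5.37×10^5 W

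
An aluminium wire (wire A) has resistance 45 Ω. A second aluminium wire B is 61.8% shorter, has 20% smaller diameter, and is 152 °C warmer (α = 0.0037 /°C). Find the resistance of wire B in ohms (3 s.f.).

42.0 Ω

R ∝ ρL/d² with ρ ∝ (1+αΔT), so R_B/R_A = (1 − 61.8/100) × (1 − 20/100)⁻² × (1 + 0.0037×152)
= 0.382 × 1.562 × 1.562 = 0.9326
R_B = 0.9326 × 45 = 42.0 Ω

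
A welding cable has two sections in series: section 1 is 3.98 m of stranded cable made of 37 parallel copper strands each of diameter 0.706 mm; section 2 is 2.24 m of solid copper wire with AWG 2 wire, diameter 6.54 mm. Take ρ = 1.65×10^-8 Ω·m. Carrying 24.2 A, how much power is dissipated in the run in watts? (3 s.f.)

3.30 W

Section 1: A_strand = π(3.5300e-04)² = 3.915e-07 m²; R₁ = ρL/(N·A_s) = (1.65×10^-8)(3.98)/(37×3.915e-07) = 0.004534 Ω
Section 2: A = π(6.54/2 mm)² = π(3.2700e-03 m)² = 3.359e-05 m²
R₂ = (1.65×10^-8)(2.24)/(3.359e-05) = 0.0011 Ω
R = R₁ + R₂ = 0.005634 Ω
P = I²R = (24.2)² × 0.005634 = 3.30 W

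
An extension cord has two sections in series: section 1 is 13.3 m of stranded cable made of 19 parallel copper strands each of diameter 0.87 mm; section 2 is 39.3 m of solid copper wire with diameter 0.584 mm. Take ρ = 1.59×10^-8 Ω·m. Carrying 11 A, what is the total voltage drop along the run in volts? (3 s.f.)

Section 1: A_strand = π(4.3500e-04)² = 5.945e-07 m²; R₁ = ρL/(N·A_s) = (1.59×10^-8)(13.3)/(19×5.945e-07) = 0.01872 Ω
Section 2: A = π(d/2)² = π(2.9200e-04 m)² = 2.679e-07 m²
R₂ = (1.59×10^-8)(39.3)/(2.679e-07) = 2.333 Ω
R = R₁ + R₂ = 2.352 Ω
V = IR = 11 × 2.352 = 25.9 V

25.9 V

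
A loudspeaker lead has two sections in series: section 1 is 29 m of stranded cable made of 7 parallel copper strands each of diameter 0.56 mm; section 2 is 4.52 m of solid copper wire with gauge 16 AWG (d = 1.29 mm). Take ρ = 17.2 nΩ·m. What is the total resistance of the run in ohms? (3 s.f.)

ρ = 17.2 nΩ·m = 1.72×10^-8 Ω·m
Section 1: A_strand = π(2.8000e-04)² = 2.463e-07 m²; R₁ = ρL/(N·A_s) = (1.72×10^-8)(29)/(7×2.463e-07) = 0.2893 Ω
Section 2: A = π(1.29/2 mm)² = π(6.4500e-04 m)² = 1.307e-06 m²
R₂ = (1.72×10^-8)(4.52)/(1.307e-06) = 0.05948 Ω
R = R₁ + R₂ = 0.349 Ω

0.349 Ω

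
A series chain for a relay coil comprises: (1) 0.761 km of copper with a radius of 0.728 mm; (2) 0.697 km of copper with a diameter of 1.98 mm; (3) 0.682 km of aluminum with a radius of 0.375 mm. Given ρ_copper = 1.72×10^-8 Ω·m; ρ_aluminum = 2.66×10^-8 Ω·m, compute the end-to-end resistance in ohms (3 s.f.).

Seg 1: A = πr² = π(7.2800e-04 m)² = 1.665e-06 m²
R_1 = (1.72×10^-8)(761)/(1.665e-06) = 7.861 Ω
Seg 2: A = π(d/2)² = π(9.9000e-04 m)² = 3.079e-06 m²
R_2 = (1.72×10^-8)(697)/(3.079e-06) = 3.894 Ω
Seg 3: A = πr² = π(3.7500e-04 m)² = 4.418e-07 m²
R_3 = (2.66×10^-8)(682)/(4.418e-07) = 41.06 Ω
R_total = R_1 + R_2 + R_3 = 52.8 Ω

52.8 Ω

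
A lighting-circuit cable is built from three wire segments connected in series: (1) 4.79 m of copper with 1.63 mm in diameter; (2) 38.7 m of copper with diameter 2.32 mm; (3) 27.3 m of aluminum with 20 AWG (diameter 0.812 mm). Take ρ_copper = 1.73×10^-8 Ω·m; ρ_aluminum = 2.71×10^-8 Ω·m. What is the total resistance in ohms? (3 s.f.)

1.63 Ω

Seg 1: A = π(d/2)² = π(8.1500e-04 m)² = 2.087e-06 m²
R_1 = (1.73×10^-8)(4.79)/(2.087e-06) = 0.03971 Ω
Seg 2: A = π(d/2)² = π(1.1600e-03 m)² = 4.227e-06 m²
R_2 = (1.73×10^-8)(38.7)/(4.227e-06) = 0.1584 Ω
Seg 3: A = π(0.812/2 mm)² = π(4.0600e-04 m)² = 5.178e-07 m²
R_3 = (2.71×10^-8)(27.3)/(5.178e-07) = 1.429 Ω
R_total = R_1 + R_2 + R_3 = 1.63 Ω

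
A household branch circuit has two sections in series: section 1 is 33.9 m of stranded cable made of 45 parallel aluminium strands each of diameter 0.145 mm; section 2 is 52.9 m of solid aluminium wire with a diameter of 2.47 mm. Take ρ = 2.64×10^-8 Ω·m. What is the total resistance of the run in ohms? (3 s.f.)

Section 1: A_strand = π(7.2500e-05)² = 1.651e-08 m²; R₁ = ρL/(N·A_s) = (2.64×10^-8)(33.9)/(45×1.651e-08) = 1.204 Ω
Section 2: A = π(d/2)² = π(1.2350e-03 m)² = 4.792e-06 m²
R₂ = (2.64×10^-8)(52.9)/(4.792e-06) = 0.2915 Ω
R = R₁ + R₂ = 1.50 Ω

1.50 Ω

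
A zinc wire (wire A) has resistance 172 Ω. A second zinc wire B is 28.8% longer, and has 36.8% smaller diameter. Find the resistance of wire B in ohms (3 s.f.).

555 Ω

R ∝ L/d², so R_B/R_A = (1 + 28.8/100) × (1 − 36.8/100)⁻²
= 1.288 × 2.504 = 3.225
R_B = 3.225 × 172 = 555 Ω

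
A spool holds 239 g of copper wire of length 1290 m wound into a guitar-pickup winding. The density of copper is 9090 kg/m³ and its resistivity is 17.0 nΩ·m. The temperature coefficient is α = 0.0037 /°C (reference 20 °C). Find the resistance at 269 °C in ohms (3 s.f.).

2070 Ω

ρ = 17.0 nΩ·m = 1.70×10^-8 Ω·m
A = m/(density·L) = 0.239/(9090×1290) = 2.0382e-08 m²
R = ρL/A = (1.70×10^-8)(1290)/(2.0382e-08) = 1076 Ω
R(269 °C) = 1076 × (1 + 0.0037×249) = 2070 Ω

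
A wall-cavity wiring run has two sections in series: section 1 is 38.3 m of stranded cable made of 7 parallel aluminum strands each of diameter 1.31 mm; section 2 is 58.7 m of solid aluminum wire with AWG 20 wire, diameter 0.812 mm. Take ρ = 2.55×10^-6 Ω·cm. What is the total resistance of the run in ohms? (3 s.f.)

2.99 Ω

ρ = 2.55×10^-6 Ω·cm = 2.55×10^-8 Ω·m
Section 1: A_strand = π(6.5500e-04)² = 1.348e-06 m²; R₁ = ρL/(N·A_s) = (2.55×10^-8)(38.3)/(7×1.348e-06) = 0.1035 Ω
Section 2: A = π(0.812/2 mm)² = π(4.0600e-04 m)² = 5.178e-07 m²
R₂ = (2.55×10^-8)(58.7)/(5.178e-07) = 2.891 Ω
R = R₁ + R₂ = 2.99 Ω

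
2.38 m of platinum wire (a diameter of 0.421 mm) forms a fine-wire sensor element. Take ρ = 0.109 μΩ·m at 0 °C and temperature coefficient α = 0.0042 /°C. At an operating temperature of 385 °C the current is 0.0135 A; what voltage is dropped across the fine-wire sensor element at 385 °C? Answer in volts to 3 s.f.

ρ = 0.109 μΩ·m = 1.09×10^-7 Ω·m
A = π(d/2)² = π(2.1050e-04 m)² = 1.392e-07 m²
R₍0₎ = ρL/A = (1.09×10^-7)(2.38)/(1.392e-07) = 1.864 Ω
R₍385₎ = R₍0₎(1 + αΔT) = 1.864 × (1 + 0.0042×385) = 4.877 Ω
V = IR = 0.0135 × 4.877 = 0.0658 V

0.0658 V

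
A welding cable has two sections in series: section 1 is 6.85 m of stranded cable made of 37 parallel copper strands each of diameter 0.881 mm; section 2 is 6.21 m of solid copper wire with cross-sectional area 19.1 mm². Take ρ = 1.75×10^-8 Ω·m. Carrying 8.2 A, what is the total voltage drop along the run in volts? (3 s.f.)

0.0902 V

Section 1: A_strand = π(4.4050e-04)² = 6.096e-07 m²; R₁ = ρL/(N·A_s) = (1.75×10^-8)(6.85)/(37×6.096e-07) = 0.005315 Ω
Section 2: A = 19.1 mm² = 1.910e-05 m²
R₂ = (1.75×10^-8)(6.21)/(1.910e-05) = 0.00569 Ω
R = R₁ + R₂ = 0.011 Ω
V = IR = 8.2 × 0.011 = 0.0902 V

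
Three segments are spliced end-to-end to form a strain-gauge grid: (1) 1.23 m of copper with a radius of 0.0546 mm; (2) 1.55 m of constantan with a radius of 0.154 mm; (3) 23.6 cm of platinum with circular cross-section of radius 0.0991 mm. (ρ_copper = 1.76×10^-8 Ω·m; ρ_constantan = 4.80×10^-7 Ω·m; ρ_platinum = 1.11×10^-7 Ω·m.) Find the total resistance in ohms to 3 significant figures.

13.1 Ω

Seg 1: A = πr² = π(5.4600e-05 m)² = 9.366e-09 m²
R_1 = (1.76×10^-8)(1.23)/(9.366e-09) = 2.311 Ω
Seg 2: A = πr² = π(1.5400e-04 m)² = 7.451e-08 m²
R_2 = (4.80×10^-7)(1.55)/(7.451e-08) = 9.986 Ω
Seg 3: A = πr² = π(9.9100e-05 m)² = 3.085e-08 m²
R_3 = (1.11×10^-7)(0.236)/(3.085e-08) = 0.8491 Ω
R_total = R_1 + R_2 + R_3 = 13.1 Ω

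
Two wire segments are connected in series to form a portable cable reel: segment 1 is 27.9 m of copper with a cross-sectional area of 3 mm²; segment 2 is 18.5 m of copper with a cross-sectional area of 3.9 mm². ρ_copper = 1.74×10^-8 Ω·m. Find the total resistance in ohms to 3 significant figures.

0.244 Ω

Segment 1: A = 3 mm² = 3.000e-06 m²
R₁ = ρL/A = (1.74×10^-8)(27.9)/(3.000e-06) = 0.1618 Ω
Segment 2: A = 3.9 mm² = 3.900e-06 m²
R₂ = (1.74×10^-8)(18.5)/(3.900e-06) = 0.08254 Ω
R = R₁ + R₂ = 0.244 Ω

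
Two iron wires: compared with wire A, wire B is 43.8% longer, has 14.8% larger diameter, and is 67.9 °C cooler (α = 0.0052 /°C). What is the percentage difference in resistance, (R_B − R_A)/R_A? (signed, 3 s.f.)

R ∝ ρL/d² with ρ ∝ (1+αΔT), so R_B/R_A = (1 + 43.8/100) × (1 + 14.8/100)⁻² × (1 − 0.0052×67.9)
= 1.438 × 0.7588 × 0.6469 = 0.7059
(R_B − R_A)/R_A = 0.7059 − 1 = -29.4%

-29.4%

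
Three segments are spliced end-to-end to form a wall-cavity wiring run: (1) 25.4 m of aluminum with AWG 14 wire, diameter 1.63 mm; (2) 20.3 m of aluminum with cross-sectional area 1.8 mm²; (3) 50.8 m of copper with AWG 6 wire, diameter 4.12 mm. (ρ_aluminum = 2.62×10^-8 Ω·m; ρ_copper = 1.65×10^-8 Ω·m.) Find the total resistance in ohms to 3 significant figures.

Seg 1: A = π(1.63/2 mm)² = π(8.1500e-04 m)² = 2.087e-06 m²
R_1 = (2.62×10^-8)(25.4)/(2.087e-06) = 0.3189 Ω
Seg 2: A = 1.8 mm² = 1.800e-06 m²
R_2 = (2.62×10^-8)(20.3)/(1.800e-06) = 0.2955 Ω
Seg 3: A = π(4.12/2 mm)² = π(2.0600e-03 m)² = 1.333e-05 m²
R_3 = (1.65×10^-8)(50.8)/(1.333e-05) = 0.06287 Ω
R_total = R_1 + R_2 + R_3 = 0.677 Ω

0.677 Ω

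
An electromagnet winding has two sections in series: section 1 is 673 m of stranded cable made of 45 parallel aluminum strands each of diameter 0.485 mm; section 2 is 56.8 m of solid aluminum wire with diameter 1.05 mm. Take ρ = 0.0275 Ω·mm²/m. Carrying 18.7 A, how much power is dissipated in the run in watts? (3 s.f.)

1410 W

ρ = 0.0275 Ω·mm²/m = 2.75×10^-8 Ω·m
Section 1: A_strand = π(2.4250e-04)² = 1.847e-07 m²; R₁ = ρL/(N·A_s) = (2.75×10^-8)(673)/(45×1.847e-07) = 2.226 Ω
Section 2: A = π(d/2)² = π(5.2500e-04 m)² = 8.659e-07 m²
R₂ = (2.75×10^-8)(56.8)/(8.659e-07) = 1.804 Ω
R = R₁ + R₂ = 4.03 Ω
P = I²R = (18.7)² × 4.03 = 1410 W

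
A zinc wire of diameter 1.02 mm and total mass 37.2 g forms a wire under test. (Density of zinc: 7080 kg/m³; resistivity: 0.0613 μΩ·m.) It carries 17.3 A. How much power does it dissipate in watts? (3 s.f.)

ρ = 0.0613 μΩ·m = 6.13×10^-8 Ω·m
A = π(d/2)² = π(5.1000e-04 m)² = 8.1713e-07 m²
L = m/(density·A) = 0.0372/(7080×8.1713e-07) = 6.43 m
R = ρL/A = (6.13×10^-8)(6.43)/(8.1713e-07) = 0.4824 Ω
P = I²R = (17.3)² × 0.4824 = 144 W

144 W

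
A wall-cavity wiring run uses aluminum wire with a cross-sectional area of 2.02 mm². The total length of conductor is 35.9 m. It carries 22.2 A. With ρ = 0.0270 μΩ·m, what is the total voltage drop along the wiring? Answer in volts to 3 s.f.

10.7 V

ρ = 0.0270 μΩ·m = 2.70×10^-8 Ω·m
A = 2.02 mm² = 2.020e-06 m²
R = ρL/A = (2.70×10^-8)(35.9)/(2.020e-06) = 0.4799 Ω
V = IR = 22.2 × 0.4799 = 10.7 V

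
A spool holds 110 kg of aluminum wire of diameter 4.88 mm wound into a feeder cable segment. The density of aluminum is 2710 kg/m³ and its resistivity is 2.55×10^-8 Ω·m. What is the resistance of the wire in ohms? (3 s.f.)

A = π(d/2)² = π(2.4400e-03 m)² = 1.8704e-05 m²
L = m/(density·A) = 110/(2710×1.8704e-05) = 2170 m
R = ρL/A = (2.55×10^-8)(2170)/(1.8704e-05) = 2.96 Ω

2.96 Ω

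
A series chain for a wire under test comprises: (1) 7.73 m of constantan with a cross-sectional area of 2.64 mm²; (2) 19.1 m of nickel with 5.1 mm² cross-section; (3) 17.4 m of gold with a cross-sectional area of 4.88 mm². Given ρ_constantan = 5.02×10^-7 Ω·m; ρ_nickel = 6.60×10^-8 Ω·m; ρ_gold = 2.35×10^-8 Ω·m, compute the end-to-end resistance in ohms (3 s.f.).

1.80 Ω

Seg 1: A = 2.64 mm² = 2.640e-06 m²
R_1 = (5.02×10^-7)(7.73)/(2.640e-06) = 1.47 Ω
Seg 2: A = 5.1 mm² = 5.100e-06 m²
R_2 = (6.60×10^-8)(19.1)/(5.100e-06) = 0.2472 Ω
Seg 3: A = 4.88 mm² = 4.880e-06 m²
R_3 = (2.35×10^-8)(17.4)/(4.880e-06) = 0.08379 Ω
R_total = R_1 + R_2 + R_3 = 1.80 Ω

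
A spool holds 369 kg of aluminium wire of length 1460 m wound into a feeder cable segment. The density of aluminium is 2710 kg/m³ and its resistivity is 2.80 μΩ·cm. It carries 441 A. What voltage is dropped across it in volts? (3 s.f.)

ρ = 2.80 μΩ·cm = 2.80×10^-8 Ω·m
A = m/(density·L) = 369/(2710×1460) = 9.3262e-05 m²
R = ρL/A = (2.80×10^-8)(1460)/(9.3262e-05) = 0.4383 Ω
V = IR = 441 × 0.4383 = 193 V

193 V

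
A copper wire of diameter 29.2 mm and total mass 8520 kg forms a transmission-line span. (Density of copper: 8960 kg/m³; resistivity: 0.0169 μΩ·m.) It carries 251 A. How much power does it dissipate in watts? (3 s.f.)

2260 W

ρ = 0.0169 μΩ·m = 1.69×10^-8 Ω·m
A = π(d/2)² = π(1.4600e-02 m)² = 6.6966e-04 m²
L = m/(density·A) = 8520/(8960×6.6966e-04) = 1420 m
R = ρL/A = (1.69×10^-8)(1420)/(6.6966e-04) = 0.03583 Ω
P = I²R = (251)² × 0.03583 = 2260 W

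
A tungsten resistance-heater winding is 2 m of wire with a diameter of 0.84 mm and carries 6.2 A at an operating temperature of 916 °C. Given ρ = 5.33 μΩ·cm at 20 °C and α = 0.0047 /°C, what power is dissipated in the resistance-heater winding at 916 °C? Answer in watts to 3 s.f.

38.5 W

ρ = 5.33 μΩ·cm = 5.33×10^-8 Ω·m
A = π(d/2)² = π(4.2000e-04 m)² = 5.542e-07 m²
R₍20₎ = ρL/A = (5.33×10^-8)(2)/(5.542e-07) = 0.1924 Ω
R₍916₎ = R₍20₎(1 + αΔT) = 0.1924 × (1 + 0.0047×896) = 1.002 Ω
P = I²R = (6.2)² × 1.002 = 38.5 W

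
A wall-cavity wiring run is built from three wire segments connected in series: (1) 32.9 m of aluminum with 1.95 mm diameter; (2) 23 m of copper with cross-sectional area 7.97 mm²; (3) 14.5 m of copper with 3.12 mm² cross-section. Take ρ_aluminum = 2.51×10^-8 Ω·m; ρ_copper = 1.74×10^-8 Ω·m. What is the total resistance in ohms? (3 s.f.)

0.408 Ω

Seg 1: A = π(d/2)² = π(9.7500e-04 m)² = 2.986e-06 m²
R_1 = (2.51×10^-8)(32.9)/(2.986e-06) = 0.2765 Ω
Seg 2: A = 7.97 mm² = 7.970e-06 m²
R_2 = (1.74×10^-8)(23)/(7.970e-06) = 0.05021 Ω
Seg 3: A = 3.12 mm² = 3.120e-06 m²
R_3 = (1.74×10^-8)(14.5)/(3.120e-06) = 0.08087 Ω
R_total = R_1 + R_2 + R_3 = 0.408 Ω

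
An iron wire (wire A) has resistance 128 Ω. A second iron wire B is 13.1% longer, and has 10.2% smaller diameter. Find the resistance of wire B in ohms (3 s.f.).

R ∝ L/d², so R_B/R_A = (1 + 13.1/100) × (1 − 10.2/100)⁻²
= 1.131 × 1.24 = 1.403
R_B = 1.403 × 128 = 180 Ω

180 Ω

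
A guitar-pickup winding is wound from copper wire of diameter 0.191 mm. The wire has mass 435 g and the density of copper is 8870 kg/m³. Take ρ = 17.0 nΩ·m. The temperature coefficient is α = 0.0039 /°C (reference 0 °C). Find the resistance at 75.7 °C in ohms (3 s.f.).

ρ = 17.0 nΩ·m = 1.70×10^-8 Ω·m
A = π(d/2)² = π(9.5500e-05 m)² = 2.8652e-08 m²
L = m/(density·A) = 0.435/(8870×2.8652e-08) = 1712 m
R = ρL/A = (1.70×10^-8)(1712)/(2.8652e-08) = 1016 Ω
R(75.7 °C) = 1016 × (1 + 0.0039×75.7) = 1320 Ω

1320 Ω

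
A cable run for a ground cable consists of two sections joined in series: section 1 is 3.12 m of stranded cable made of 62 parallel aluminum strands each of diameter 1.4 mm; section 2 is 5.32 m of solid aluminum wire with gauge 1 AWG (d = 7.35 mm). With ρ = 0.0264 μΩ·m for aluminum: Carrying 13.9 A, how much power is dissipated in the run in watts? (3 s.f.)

0.806 W

ρ = 0.0264 μΩ·m = 2.64×10^-8 Ω·m
Section 1: A_strand = π(7.0000e-04)² = 1.539e-06 m²; R₁ = ρL/(N·A_s) = (2.64×10^-8)(3.12)/(62×1.539e-06) = 8.630×10^-4 Ω
Section 2: A = π(7.35/2 mm)² = π(3.6750e-03 m)² = 4.243e-05 m²
R₂ = (2.64×10^-8)(5.32)/(4.243e-05) = 0.00331 Ω
R = R₁ + R₂ = 0.004173 Ω
P = I²R = (13.9)² × 0.004173 = 0.806 W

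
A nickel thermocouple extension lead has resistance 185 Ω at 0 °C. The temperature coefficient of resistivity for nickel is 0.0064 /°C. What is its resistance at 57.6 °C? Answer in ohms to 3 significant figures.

253 Ω

ΔT = 57.6 − 0 = 57.6 °C
R = R₀(1 + αΔT) = 185 × (1 + 0.0064×57.6) = 185 × 1.369 = 253 Ω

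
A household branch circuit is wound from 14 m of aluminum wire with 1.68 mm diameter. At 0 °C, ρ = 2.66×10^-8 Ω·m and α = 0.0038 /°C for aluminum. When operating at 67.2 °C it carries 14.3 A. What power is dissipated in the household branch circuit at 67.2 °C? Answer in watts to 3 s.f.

A = π(d/2)² = π(8.4000e-04 m)² = 2.217e-06 m²
R₍0₎ = ρL/A = (2.66×10^-8)(14)/(2.217e-06) = 0.168 Ω
R₍67.2₎ = R₍0₎(1 + αΔT) = 0.168 × (1 + 0.0038×67.2) = 0.2109 Ω
P = I²R = (14.3)² × 0.2109 = 43.1 W

43.1 W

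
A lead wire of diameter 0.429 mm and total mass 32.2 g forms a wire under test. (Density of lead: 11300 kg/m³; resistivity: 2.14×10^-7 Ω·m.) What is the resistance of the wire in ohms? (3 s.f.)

29.2 Ω

A = π(d/2)² = π(2.1450e-04 m)² = 1.4455e-07 m²
L = m/(density·A) = 0.0322/(11300×1.4455e-07) = 19.71 m
R = ρL/A = (2.14×10^-7)(19.71)/(1.4455e-07) = 29.2 Ω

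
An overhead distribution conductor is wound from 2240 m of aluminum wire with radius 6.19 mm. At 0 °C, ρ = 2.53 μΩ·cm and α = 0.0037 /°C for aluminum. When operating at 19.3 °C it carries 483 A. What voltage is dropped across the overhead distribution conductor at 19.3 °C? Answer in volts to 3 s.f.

ρ = 2.53 μΩ·cm = 2.53×10^-8 Ω·m
A = πr² = π(6.1900e-03 m)² = 1.204e-04 m²
R₍0₎ = ρL/A = (2.53×10^-8)(2240)/(1.204e-04) = 0.4708 Ω
R₍19.3₎ = R₍0₎(1 + αΔT) = 0.4708 × (1 + 0.0037×19.3) = 0.5044 Ω
V = IR = 483 × 0.5044 = 244 V

244 V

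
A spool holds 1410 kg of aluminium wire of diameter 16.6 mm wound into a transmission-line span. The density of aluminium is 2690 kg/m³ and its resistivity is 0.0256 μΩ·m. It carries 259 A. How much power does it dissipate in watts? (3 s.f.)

19200 W

ρ = 0.0256 μΩ·m = 2.56×10^-8 Ω·m
A = π(d/2)² = π(8.3000e-03 m)² = 2.1642e-04 m²
L = m/(density·A) = 1410/(2690×2.1642e-04) = 2422 m
R = ρL/A = (2.56×10^-8)(2422)/(2.1642e-04) = 0.2865 Ω
P = I²R = (259)² × 0.2865 = 19200 W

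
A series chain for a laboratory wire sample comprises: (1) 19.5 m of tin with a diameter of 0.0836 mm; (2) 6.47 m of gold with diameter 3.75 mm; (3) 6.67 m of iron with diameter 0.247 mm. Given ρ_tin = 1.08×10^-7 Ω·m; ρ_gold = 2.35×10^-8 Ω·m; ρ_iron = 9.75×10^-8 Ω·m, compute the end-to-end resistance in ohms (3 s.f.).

Seg 1: A = π(d/2)² = π(4.1800e-05 m)² = 5.489e-09 m²
R_1 = (1.08×10^-7)(19.5)/(5.489e-09) = 383.7 Ω
Seg 2: A = π(d/2)² = π(1.8750e-03 m)² = 1.104e-05 m²
R_2 = (2.35×10^-8)(6.47)/(1.104e-05) = 0.01377 Ω
Seg 3: A = π(d/2)² = π(1.2350e-04 m)² = 4.792e-08 m²
R_3 = (9.75×10^-8)(6.67)/(4.792e-08) = 13.57 Ω
R_total = R_1 + R_2 + R_3 = 397 Ω

397 Ω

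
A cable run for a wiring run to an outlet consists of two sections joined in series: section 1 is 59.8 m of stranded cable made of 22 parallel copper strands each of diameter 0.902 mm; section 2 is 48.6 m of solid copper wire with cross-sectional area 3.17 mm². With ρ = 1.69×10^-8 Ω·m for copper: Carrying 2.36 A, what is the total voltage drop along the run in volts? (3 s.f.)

Section 1: A_strand = π(4.5100e-04)² = 6.390e-07 m²; R₁ = ρL/(N·A_s) = (1.69×10^-8)(59.8)/(22×6.390e-07) = 0.07189 Ω
Section 2: A = 3.17 mm² = 3.170e-06 m²
R₂ = (1.69×10^-8)(48.6)/(3.170e-06) = 0.2591 Ω
R = R₁ + R₂ = 0.331 Ω
V = IR = 2.36 × 0.331 = 0.781 V

0.781 V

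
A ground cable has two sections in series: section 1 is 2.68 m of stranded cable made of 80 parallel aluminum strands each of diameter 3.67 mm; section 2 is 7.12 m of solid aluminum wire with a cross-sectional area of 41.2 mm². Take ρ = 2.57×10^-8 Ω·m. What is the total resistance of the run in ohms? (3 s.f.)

Section 1: A_strand = π(1.8350e-03)² = 1.058e-05 m²; R₁ = ρL/(N·A_s) = (2.57×10^-8)(2.68)/(80×1.058e-05) = 8.139×10^-5 Ω
Section 2: A = 41.2 mm² = 4.120e-05 m²
R₂ = (2.57×10^-8)(7.12)/(4.120e-05) = 0.004441 Ω
R = R₁ + R₂ = 0.00452 Ω

0.00452 Ω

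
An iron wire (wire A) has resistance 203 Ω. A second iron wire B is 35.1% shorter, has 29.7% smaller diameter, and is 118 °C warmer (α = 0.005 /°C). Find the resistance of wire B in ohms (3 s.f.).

424 Ω

R ∝ ρL/d² with ρ ∝ (1+αΔT), so R_B/R_A = (1 − 35.1/100) × (1 − 29.7/100)⁻² × (1 + 0.005×118)
= 0.649 × 2.023 × 1.59 = 2.088
R_B = 2.088 × 203 = 424 Ω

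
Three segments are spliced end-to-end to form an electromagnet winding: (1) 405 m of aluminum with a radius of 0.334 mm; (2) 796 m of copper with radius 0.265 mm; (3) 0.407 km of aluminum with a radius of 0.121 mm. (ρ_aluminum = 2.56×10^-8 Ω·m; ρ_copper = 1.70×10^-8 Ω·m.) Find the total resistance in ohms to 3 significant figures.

317 Ω

Seg 1: A = πr² = π(3.3400e-04 m)² = 3.505e-07 m²
R_1 = (2.56×10^-8)(405)/(3.505e-07) = 29.58 Ω
Seg 2: A = πr² = π(2.6500e-04 m)² = 2.206e-07 m²
R_2 = (1.70×10^-8)(796)/(2.206e-07) = 61.34 Ω
Seg 3: A = πr² = π(1.2100e-04 m)² = 4.600e-08 m²
R_3 = (2.56×10^-8)(407)/(4.600e-08) = 226.5 Ω
R_total = R_1 + R_2 + R_3 = 317 Ω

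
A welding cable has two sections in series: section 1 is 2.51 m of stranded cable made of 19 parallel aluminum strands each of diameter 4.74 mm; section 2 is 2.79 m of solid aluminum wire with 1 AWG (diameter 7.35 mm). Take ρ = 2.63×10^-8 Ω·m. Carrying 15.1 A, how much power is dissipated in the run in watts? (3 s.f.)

Section 1: A_strand = π(2.3700e-03)² = 1.765e-05 m²; R₁ = ρL/(N·A_s) = (2.63×10^-8)(2.51)/(19×1.765e-05) = 1.969×10^-4 Ω
Section 2: A = π(7.35/2 mm)² = π(3.6750e-03 m)² = 4.243e-05 m²
R₂ = (2.63×10^-8)(2.79)/(4.243e-05) = 0.001729 Ω
R = R₁ + R₂ = 0.001926 Ω
P = I²R = (15.1)² × 0.001926 = 0.439 W

0.439 W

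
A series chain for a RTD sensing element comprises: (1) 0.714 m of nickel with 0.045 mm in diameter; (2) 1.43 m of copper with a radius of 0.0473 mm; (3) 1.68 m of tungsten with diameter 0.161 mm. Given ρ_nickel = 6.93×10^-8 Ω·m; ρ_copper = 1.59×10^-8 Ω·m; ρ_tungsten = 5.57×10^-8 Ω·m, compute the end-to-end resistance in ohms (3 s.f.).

38.9 Ω

Seg 1: A = π(d/2)² = π(2.2500e-05 m)² = 1.590e-09 m²
R_1 = (6.93×10^-8)(0.714)/(1.590e-09) = 31.11 Ω
Seg 2: A = πr² = π(4.7300e-05 m)² = 7.029e-09 m²
R_2 = (1.59×10^-8)(1.43)/(7.029e-09) = 3.235 Ω
Seg 3: A = π(d/2)² = π(8.0500e-05 m)² = 2.036e-08 m²
R_3 = (5.57×10^-8)(1.68)/(2.036e-08) = 4.596 Ω
R_total = R_1 + R_2 + R_3 = 38.9 Ω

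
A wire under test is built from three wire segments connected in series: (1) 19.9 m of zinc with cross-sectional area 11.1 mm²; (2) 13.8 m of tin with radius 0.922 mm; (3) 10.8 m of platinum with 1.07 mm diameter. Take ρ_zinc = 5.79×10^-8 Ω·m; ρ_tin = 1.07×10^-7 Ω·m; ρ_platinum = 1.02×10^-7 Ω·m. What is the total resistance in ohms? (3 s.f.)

Seg 1: A = 11.1 mm² = 1.110e-05 m²
R_1 = (5.79×10^-8)(19.9)/(1.110e-05) = 0.1038 Ω
Seg 2: A = πr² = π(9.2200e-04 m)² = 2.671e-06 m²
R_2 = (1.07×10^-7)(13.8)/(2.671e-06) = 0.5529 Ω
Seg 3: A = π(d/2)² = π(5.3500e-04 m)² = 8.992e-07 m²
R_3 = (1.02×10^-7)(10.8)/(8.992e-07) = 1.225 Ω
R_total = R_1 + R_2 + R_3 = 1.88 Ω

1.88 Ω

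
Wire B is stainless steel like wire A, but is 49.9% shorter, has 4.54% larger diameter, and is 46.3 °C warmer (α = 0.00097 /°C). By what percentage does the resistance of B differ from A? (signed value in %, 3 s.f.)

-52.1%

R ∝ ρL/d² with ρ ∝ (1+αΔT), so R_B/R_A = (1 − 49.9/100) × (1 + 4.54/100)⁻² × (1 + 0.00097×46.3)
= 0.501 × 0.915 × 1.045 = 0.479
(R_B − R_A)/R_A = 0.479 − 1 = -52.1%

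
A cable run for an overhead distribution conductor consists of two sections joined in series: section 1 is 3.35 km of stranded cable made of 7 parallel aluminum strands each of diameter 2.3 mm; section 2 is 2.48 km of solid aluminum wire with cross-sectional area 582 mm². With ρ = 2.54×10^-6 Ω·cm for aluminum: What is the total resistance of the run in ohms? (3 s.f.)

ρ = 2.54×10^-6 Ω·cm = 2.54×10^-8 Ω·m
Section 1: A_strand = π(1.1500e-03)² = 4.155e-06 m²; R₁ = ρL/(N·A_s) = (2.54×10^-8)(3350)/(7×4.155e-06) = 2.926 Ω
Section 2: A = 582 mm² = 5.820e-04 m²
R₂ = (2.54×10^-8)(2480)/(5.820e-04) = 0.1082 Ω
R = R₁ + R₂ = 3.03 Ω

3.03 Ω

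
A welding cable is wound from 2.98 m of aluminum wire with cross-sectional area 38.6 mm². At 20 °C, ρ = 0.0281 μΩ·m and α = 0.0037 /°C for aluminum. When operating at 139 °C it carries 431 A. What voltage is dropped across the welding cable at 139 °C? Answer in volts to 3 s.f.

1.35 V

ρ = 0.0281 μΩ·m = 2.81×10^-8 Ω·m
A = 38.6 mm² = 3.860e-05 m²
R₍20₎ = ρL/A = (2.81×10^-8)(2.98)/(3.860e-05) = 0.002169 Ω
R₍139₎ = R₍20₎(1 + αΔT) = 0.002169 × (1 + 0.0037×119) = 0.003125 Ω
V = IR = 431 × 0.003125 = 1.35 V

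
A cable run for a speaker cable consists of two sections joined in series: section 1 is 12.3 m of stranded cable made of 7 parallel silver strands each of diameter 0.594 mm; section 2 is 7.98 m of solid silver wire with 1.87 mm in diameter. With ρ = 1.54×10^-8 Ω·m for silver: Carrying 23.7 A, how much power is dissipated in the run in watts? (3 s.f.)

80.0 W

Section 1: A_strand = π(2.9700e-04)² = 2.771e-07 m²; R₁ = ρL/(N·A_s) = (1.54×10^-8)(12.3)/(7×2.771e-07) = 0.09765 Ω
Section 2: A = π(d/2)² = π(9.3500e-04 m)² = 2.746e-06 m²
R₂ = (1.54×10^-8)(7.98)/(2.746e-06) = 0.04475 Ω
R = R₁ + R₂ = 0.1424 Ω
P = I²R = (23.7)² × 0.1424 = 80.0 W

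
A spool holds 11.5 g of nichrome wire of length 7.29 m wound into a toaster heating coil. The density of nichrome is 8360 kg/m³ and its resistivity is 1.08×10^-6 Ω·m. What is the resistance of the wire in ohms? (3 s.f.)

41.7 Ω

A = m/(density·L) = 0.0115/(8360×7.29) = 1.8870e-07 m²
R = ρL/A = (1.08×10^-6)(7.29)/(1.8870e-07) = 41.7 Ω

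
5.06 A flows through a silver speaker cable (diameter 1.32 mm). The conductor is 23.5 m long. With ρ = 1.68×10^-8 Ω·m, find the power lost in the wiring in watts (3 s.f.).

7.39 W

A = π(d/2)² = π(6.6000e-04 m)² = 1.368e-06 m²
R = ρL/A = (1.68×10^-8)(23.5)/(1.368e-06) = 0.2885 Ω
P = I²R = (5.06)² × 0.2885 = 7.39 W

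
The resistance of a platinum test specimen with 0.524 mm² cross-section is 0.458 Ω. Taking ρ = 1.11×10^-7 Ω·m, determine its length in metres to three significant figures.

A = 0.524 mm² = 5.240e-07 m²
L = RA/ρ = (0.458)(5.240e-07)/(1.11×10^-7) = 2.16 m

2.16 m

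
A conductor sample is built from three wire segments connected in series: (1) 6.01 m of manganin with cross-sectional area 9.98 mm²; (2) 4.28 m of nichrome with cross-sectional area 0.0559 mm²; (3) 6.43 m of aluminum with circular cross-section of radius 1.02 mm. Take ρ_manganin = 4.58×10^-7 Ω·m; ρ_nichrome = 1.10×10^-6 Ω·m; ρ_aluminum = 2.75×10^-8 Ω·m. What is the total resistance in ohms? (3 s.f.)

84.6 Ω

Seg 1: A = 9.98 mm² = 9.980e-06 m²
R_1 = (4.58×10^-7)(6.01)/(9.980e-06) = 0.2758 Ω
Seg 2: A = 0.0559 mm² = 5.590e-08 m²
R_2 = (1.10×10^-6)(4.28)/(5.590e-08) = 84.22 Ω
Seg 3: A = πr² = π(1.0200e-03 m)² = 3.269e-06 m²
R_3 = (2.75×10^-8)(6.43)/(3.269e-06) = 0.0541 Ω
R_total = R_1 + R_2 + R_3 = 84.6 Ω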